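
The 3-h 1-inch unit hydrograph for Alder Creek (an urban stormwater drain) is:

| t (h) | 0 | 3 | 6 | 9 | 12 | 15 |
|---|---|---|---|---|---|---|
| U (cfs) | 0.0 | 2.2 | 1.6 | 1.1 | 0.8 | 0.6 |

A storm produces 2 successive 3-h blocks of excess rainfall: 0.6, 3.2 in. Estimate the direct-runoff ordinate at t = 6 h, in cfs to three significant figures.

Q ≈ 8.00 cfs

By discrete convolution, Q_j = Σ (P_i / 1 in) · U_{j−i}.
At t = 6 h (j=2): Q = (0.6/1)·1.6 + (3.2/1)·2.2 = 8.00 cfs.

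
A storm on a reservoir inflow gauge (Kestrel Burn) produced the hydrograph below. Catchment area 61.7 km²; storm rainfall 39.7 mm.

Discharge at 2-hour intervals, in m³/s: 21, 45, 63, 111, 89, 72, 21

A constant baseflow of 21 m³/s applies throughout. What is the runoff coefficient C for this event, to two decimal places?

C ≈ 0.81

ΣQ_DR = 275.0 m³/s; V = ΣQ_DR·Δt = 1.980 × 10^6 m³.
Runoff depth d = V / A = 32.09 mm.
C = d / P = 32.09 / 39.7 = 0.81.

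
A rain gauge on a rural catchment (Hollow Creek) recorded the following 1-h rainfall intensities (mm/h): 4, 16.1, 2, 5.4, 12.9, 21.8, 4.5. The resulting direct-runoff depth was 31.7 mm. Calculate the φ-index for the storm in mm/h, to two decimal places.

Only the 3 blocks with intensity above φ contribute runoff: 16.1, 12.9, 21.8 mm/h.
Σ(I−φ)·Δt = d  ⇒  (16.1+12.9+21.8 − 3φ)·1 = 31.7
φ = (50.80 − 31.7/1) / 3 = 6.37 mm/h.

φ ≈ 6.37 mm/h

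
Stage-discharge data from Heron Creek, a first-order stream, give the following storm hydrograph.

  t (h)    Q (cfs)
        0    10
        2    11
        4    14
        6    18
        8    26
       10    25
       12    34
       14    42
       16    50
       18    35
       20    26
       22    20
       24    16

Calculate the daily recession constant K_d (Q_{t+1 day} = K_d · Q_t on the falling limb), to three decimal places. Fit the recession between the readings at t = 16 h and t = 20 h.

Between t = 16 h and t = 20 h the flow falls from 50 to 26 cfs over 2×2 h = 4 h.
Per-interval ratio K = (26/50)^(1/2) = 0.7211; K_d = K^(24/2) = 0.020.

K_d ≈ 0.020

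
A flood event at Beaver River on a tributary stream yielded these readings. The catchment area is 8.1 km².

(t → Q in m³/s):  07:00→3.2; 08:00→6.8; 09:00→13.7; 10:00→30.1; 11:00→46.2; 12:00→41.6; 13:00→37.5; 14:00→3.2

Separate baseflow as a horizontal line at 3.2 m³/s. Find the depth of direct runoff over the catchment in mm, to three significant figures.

Direct runoff: 0.0, 3.6, 10.5, 26.9, 43.0, 38.4, 34.3, 0.0 m³/s; ΣQ_DR = 156.7 m³/s.
V = ΣQ_DR · Δt = 156.7 × 3600 s = 5.641 × 10^5 m³.
Over A = 8.1 km², depth = V / A = 69.6 mm.

d ≈ 69.6 mm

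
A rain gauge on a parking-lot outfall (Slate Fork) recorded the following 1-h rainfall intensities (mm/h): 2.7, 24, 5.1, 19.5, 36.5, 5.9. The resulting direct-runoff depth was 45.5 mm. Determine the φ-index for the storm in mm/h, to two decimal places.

φ ≈ 11.50 mm/h

Only the 3 blocks with intensity above φ contribute runoff: 24, 19.5, 36.5 mm/h.
Σ(I−φ)·Δt = d  ⇒  (24+19.5+36.5 − 3φ)·1 = 45.5
φ = (80.00 − 45.5/1) / 3 = 11.50 mm/h.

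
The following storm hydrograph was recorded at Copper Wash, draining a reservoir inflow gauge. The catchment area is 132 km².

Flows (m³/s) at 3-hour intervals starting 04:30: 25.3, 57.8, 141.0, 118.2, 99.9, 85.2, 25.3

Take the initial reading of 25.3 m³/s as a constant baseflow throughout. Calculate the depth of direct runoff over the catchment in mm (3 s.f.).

d ≈ 30.7 mm

Direct runoff: 0.0, 32.5, 115.7, 92.9, 74.6, 59.9, 0.0 m³/s; ΣQ_DR = 375.6 m³/s.
V = ΣQ_DR · Δt = 375.6 × 10800 s = 4.056 × 10^6 m³.
Over A = 132 km², depth = V / A = 30.7 mm.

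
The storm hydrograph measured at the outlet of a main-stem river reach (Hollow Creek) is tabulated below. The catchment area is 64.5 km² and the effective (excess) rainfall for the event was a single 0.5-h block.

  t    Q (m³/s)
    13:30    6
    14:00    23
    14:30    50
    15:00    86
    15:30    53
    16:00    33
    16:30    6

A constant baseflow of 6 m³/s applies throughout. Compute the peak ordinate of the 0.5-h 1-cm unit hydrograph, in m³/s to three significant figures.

Direct runoff: 0.0, 17.0, 44.0, 80.0, 47.0, 27.0, 0.0 m³/s; ΣQ_DR = 215.0 m³/s, peak = 80.0 m³/s.
Runoff depth d = ΣQ_DR·Δt / A = 215.0 × 1800 / (64.5 km²) = 6.000 mm.
The 1-cm UH is the DRH scaled by (10 mm)/d, so U_p = 80.0 × 10/6.000 = 133 m³/s.

U_p ≈ 133 m³/s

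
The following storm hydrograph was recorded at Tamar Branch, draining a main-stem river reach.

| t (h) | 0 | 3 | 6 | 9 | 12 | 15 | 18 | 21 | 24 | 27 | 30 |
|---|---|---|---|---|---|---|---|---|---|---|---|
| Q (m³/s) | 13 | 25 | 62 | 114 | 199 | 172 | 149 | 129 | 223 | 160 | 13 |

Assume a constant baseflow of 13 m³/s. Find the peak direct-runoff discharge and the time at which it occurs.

Q_p = 210.0 m³/s at t = 24 h

Subtracting baseflow gives direct-runoff ordinates: 0.0, 12.0, 49.0, 101.0, 186.0, 159.0, 136.0, 116.0, 210.0, 147.0, 0.0 m³/s.
The maximum is 210.0 m³/s, occurring at the reading for t = 24 h.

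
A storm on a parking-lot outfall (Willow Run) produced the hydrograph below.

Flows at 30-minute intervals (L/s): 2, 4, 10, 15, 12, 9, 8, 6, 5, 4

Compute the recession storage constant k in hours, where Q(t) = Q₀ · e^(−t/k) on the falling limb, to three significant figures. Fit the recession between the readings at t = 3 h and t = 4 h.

On the falling limb, Q drops from 8 to 5 L/s between t = 3 h and t = 4 h (Δt = 1 h).
k = −Δt / ln(Q₂/Q₁) = −1 / ln(5/8) = 2.13 h.

k ≈ 2.13 h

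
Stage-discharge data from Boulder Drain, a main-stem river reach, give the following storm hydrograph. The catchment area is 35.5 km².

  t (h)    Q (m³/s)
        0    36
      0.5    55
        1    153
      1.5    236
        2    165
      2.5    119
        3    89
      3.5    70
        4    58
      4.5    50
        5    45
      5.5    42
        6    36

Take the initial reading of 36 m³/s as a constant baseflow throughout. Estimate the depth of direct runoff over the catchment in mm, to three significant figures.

d ≈ 34.8 mm

Direct runoff: 0.0, 19.0, 117.0, 200.0, 129.0, 83.0, 53.0, 34.0, 22.0, 14.0, 9.0, 6.0, 0.0 m³/s; ΣQ_DR = 686.0 m³/s.
V = ΣQ_DR · Δt = 686.0 × 1800 s = 1.235 × 10^6 m³.
Over A = 35.5 km², depth = V / A = 34.8 mm.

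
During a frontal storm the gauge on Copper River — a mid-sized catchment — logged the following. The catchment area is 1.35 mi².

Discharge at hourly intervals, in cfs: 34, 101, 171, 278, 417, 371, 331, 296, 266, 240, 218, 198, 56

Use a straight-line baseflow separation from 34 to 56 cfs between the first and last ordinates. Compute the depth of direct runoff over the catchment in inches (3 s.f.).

d ≈ 2.75 in

Direct runoff: 0.00, 65.17, 133.33, 238.50, 375.67, 327.83, 286.00, 249.17, 217.33, 189.50, 165.67, 143.83, 0.00 cfs; ΣQ_DR = 2392 cfs.
V = ΣQ_DR · Δt = 2392 × 3600 s = 8.611 × 10^6 ft³.
Over A = 1.35 mi², depth = V / A = 2.75 in.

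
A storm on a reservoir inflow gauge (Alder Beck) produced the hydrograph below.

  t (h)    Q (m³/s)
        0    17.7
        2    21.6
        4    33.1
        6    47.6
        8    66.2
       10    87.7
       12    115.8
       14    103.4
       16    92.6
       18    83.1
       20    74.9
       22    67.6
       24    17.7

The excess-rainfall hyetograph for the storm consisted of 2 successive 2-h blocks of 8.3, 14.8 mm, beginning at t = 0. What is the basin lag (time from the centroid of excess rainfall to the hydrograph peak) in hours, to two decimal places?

Centroid of excess rainfall: t_c = Σ P_i·t̄_i / ΣP_i = 2.2814 h (block centres at 1, 3 h).
Hydrograph peak occurs at t = 12 h, so basin lag t_L = 12 − 2.2814 = 9.72 h.

t_L ≈ 9.72 h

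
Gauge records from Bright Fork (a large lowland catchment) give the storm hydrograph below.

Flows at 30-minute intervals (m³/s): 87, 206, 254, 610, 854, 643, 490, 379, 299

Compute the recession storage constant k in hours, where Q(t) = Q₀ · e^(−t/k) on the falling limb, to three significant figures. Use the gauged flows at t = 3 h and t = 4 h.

k ≈ 2.02 h

On the falling limb, Q drops from 490 to 299 m³/s between t = 3 h and t = 4 h (Δt = 1 h).
k = −Δt / ln(Q₂/Q₁) = −1 / ln(299/490) = 2.02 h.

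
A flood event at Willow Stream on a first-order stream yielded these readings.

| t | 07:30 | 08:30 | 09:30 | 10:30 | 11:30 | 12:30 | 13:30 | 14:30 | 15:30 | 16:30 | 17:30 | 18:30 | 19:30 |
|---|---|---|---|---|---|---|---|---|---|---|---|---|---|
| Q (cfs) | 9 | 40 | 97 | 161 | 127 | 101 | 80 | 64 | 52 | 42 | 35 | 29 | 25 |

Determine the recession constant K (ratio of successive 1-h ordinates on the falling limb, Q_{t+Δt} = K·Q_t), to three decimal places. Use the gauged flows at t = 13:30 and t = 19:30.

K ≈ 0.824

Using the recession-limb readings at t = 13:30 and t = 19:30: Q falls from 80 to 25 cfs over 6 intervals.
K = (Q₂/Q₁)^(1/6) = (25/80)^(1/6) = 0.824.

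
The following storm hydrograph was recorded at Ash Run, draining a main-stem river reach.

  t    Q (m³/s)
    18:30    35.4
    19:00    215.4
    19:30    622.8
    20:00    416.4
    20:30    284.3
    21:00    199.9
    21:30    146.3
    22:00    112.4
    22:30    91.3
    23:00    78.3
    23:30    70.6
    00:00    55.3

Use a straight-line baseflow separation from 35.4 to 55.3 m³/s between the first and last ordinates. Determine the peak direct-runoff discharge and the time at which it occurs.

Subtracting baseflow gives direct-runoff ordinates: 0.00, 178.19, 583.78, 375.57, 241.66, 155.45, 100.05, 64.34, 41.43, 26.62, 17.11, 0.00 m³/s.
The maximum is 583.78 m³/s, occurring at the reading for t = 19:30.

Q_p = 583.78 m³/s at t = 19:30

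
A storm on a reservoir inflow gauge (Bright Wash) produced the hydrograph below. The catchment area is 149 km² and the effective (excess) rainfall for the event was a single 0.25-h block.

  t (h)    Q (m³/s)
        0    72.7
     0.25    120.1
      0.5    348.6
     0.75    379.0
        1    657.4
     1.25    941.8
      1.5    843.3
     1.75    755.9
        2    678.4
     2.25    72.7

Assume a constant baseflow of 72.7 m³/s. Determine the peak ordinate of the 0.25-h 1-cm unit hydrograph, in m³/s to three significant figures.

Direct runoff: 0.0, 47.4, 275.9, 306.3, 584.7, 869.1, 770.6, 683.2, 605.7, 0.0 m³/s; ΣQ_DR = 4143 m³/s, peak = 869.1 m³/s.
Runoff depth d = ΣQ_DR·Δt / A = 4143 × 900 / (149 km²) = 25.02 mm.
The 1-cm UH is the DRH scaled by (10 mm)/d, so U_p = 869.1 × 10/25.02 = 347 m³/s.

U_p ≈ 347 m³/s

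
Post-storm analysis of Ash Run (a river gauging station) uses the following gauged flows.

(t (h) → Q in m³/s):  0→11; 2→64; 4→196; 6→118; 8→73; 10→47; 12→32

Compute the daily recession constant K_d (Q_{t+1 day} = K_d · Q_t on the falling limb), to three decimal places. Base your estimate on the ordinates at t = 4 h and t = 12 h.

Between t = 4 h and t = 12 h the flow falls from 196 to 32 m³/s over 4×2 h = 8 h.
Per-interval ratio K = (32/196)^(1/4) = 0.6357; K_d = K^(24/2) = 0.004.

K_d ≈ 0.004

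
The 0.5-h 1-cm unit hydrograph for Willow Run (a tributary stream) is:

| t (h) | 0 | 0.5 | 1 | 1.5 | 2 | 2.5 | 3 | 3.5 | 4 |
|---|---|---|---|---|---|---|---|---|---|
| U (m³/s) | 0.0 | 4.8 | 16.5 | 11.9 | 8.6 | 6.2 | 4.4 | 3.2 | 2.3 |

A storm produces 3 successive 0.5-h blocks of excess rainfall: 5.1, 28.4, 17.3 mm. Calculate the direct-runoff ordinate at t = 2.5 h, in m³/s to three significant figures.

Q ≈ 48.2 m³/s

By discrete convolution, Q_j = Σ (P_i / 10 mm) · U_{j−i}.
At t = 2.5 h (j=5): Q = (5.1/10)·6.2 + (28.4/10)·8.6 + (17.3/10)·11.9 = 48.2 m³/s.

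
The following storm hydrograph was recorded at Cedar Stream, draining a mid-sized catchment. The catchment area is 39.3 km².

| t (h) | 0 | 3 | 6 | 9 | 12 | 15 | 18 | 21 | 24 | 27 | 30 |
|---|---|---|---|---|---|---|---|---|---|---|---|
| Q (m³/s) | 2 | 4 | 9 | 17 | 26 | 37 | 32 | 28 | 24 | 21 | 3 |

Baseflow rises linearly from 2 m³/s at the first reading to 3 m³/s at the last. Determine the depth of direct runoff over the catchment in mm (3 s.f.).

d ≈ 48.2 mm

Direct runoff: 0.00, 1.90, 6.80, 14.70, 23.60, 34.50, 29.40, 25.30, 21.20, 18.10, 0.00 m³/s; ΣQ_DR = 175.5 m³/s.
V = ΣQ_DR · Δt = 175.5 × 10800 s = 1.895 × 10^6 m³.
Over A = 39.3 km², depth = V / A = 48.2 mm.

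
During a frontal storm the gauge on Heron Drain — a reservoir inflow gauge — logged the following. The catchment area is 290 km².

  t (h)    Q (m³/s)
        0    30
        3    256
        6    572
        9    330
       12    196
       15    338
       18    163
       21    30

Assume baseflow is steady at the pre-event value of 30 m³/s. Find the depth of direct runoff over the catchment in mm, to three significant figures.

d ≈ 62.4 mm

Direct runoff: 0.0, 226.0, 542.0, 300.0, 166.0, 308.0, 133.0, 0.0 m³/s; ΣQ_DR = 1675 m³/s.
V = ΣQ_DR · Δt = 1675 × 10800 s = 1.809 × 10^7 m³.
Over A = 290 km², depth = V / A = 62.4 mm.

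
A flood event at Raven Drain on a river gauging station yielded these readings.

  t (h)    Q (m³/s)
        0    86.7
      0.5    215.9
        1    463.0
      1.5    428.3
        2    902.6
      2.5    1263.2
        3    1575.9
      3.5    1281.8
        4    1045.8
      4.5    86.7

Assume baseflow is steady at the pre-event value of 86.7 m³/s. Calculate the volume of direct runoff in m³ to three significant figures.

V ≈ 1.17 × 10^7 m³

Direct-runoff ordinates (Q − Q_b): 0.0, 129.2, 376.3, 341.6, 815.9, 1176.5, 1489.2, 1195.1, 959.1, 0.0 m³/s.
ΣQ_DR = 6483 m³/s.
With Δt = 0.5 h = 1800 s, V = ΣQ_DR · Δt = 6483 × 1800 = 1.17 × 10^7 m³.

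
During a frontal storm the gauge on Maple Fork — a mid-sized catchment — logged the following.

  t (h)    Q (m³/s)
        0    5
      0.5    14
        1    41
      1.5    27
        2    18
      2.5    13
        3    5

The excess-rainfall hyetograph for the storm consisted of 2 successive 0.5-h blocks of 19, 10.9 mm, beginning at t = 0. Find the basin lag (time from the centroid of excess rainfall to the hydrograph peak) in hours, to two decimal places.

Centroid of excess rainfall: t_c = Σ P_i·t̄_i / ΣP_i = 0.4323 h (block centres at 0.25, 0.75 h).
Hydrograph peak occurs at t = 1 h, so basin lag t_L = 1 − 0.4323 = 0.57 h.

t_L ≈ 0.57 h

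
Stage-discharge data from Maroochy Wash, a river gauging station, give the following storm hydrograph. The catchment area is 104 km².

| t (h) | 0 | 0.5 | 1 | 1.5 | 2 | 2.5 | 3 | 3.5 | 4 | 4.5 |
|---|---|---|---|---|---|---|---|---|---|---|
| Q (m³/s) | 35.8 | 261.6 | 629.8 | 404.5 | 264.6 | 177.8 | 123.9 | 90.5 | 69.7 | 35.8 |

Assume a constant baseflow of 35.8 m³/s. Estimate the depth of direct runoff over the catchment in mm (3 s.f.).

Direct runoff: 0.0, 225.8, 594.0, 368.7, 228.8, 142.0, 88.1, 54.7, 33.9, 0.0 m³/s; ΣQ_DR = 1736 m³/s.
V = ΣQ_DR · Δt = 1736 × 1800 s = 3.125 × 10^6 m³.
Over A = 104 km², depth = V / A = 30.0 mm.

d ≈ 30.0 mm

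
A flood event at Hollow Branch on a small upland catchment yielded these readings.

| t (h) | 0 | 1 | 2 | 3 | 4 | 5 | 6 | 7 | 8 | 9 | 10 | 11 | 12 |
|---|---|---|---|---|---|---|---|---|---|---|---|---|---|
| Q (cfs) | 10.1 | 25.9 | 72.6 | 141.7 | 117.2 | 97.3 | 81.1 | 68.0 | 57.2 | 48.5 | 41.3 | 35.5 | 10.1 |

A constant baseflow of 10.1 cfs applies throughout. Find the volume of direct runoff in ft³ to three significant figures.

V ≈ 2.43 × 10^6 ft³

Direct-runoff ordinates (Q − Q_b): 0.0, 15.8, 62.5, 131.6, 107.1, 87.2, 71.0, 57.9, 47.1, 38.4, 31.2, 25.4, 0.0 cfs.
ΣQ_DR = 675.2 cfs.
With Δt = 1 h = 3600 s, V = ΣQ_DR · Δt = 675.2 × 3600 = 2.43 × 10^6 ft³.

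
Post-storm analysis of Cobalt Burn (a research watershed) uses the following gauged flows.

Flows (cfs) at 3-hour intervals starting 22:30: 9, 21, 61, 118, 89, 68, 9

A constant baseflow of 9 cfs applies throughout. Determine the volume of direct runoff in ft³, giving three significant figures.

V ≈ 3.37 × 10^6 ft³

Direct-runoff ordinates (Q − Q_b): 0.0, 12.0, 52.0, 109.0, 80.0, 59.0, 0.0 cfs.
ΣQ_DR = 312.0 cfs.
With Δt = 3 h = 10800 s, V = ΣQ_DR · Δt = 312.0 × 10800 = 3.37 × 10^6 ft³.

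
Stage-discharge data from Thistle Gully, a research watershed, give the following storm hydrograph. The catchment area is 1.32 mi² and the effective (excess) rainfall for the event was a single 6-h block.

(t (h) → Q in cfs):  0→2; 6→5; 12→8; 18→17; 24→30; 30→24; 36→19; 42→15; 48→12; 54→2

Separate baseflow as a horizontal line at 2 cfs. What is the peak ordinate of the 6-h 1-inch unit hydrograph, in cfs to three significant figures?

Direct runoff: 0.0, 3.0, 6.0, 15.0, 28.0, 22.0, 17.0, 13.0, 10.0, 0.0 cfs; ΣQ_DR = 114.0 cfs, peak = 28.0 cfs.
Runoff depth d = ΣQ_DR·Δt / A = 114.0 × 21600 / (1.32 mi²) = 0.8030 in.
The 1-inch UH is the DRH scaled by (1 in)/d, so U_p = 28.0 × 1/0.8030 = 34.9 cfs.

U_p ≈ 34.9 cfs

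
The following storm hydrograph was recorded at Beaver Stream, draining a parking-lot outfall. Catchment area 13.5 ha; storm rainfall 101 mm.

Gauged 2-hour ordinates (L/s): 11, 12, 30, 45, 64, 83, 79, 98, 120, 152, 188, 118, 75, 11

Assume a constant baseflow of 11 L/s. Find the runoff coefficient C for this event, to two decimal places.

ΣQ_DR = 932.0 L/s; V = ΣQ_DR·Δt = 6.710 × 10^6 L.
Runoff depth d = V / A = 49.71 mm.
C = d / P = 49.71 / 101 = 0.49.

C ≈ 0.49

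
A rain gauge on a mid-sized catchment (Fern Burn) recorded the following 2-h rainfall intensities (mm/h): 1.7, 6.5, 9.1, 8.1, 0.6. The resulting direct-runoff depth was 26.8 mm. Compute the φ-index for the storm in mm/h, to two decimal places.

Only the 3 blocks with intensity above φ contribute runoff: 6.5, 9.1, 8.1 mm/h.
Σ(I−φ)·Δt = d  ⇒  (6.5+9.1+8.1 − 3φ)·2 = 26.8
φ = (23.70 − 26.8/2) / 3 = 3.43 mm/h.

φ ≈ 3.43 mm/h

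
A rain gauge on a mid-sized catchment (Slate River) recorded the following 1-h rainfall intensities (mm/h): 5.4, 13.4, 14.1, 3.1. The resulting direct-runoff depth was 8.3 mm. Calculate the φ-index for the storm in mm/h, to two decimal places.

Only the 2 blocks with intensity above φ contribute runoff: 13.4, 14.1 mm/h.
Σ(I−φ)·Δt = d  ⇒  (13.4+14.1 − 2φ)·1 = 8.3
φ = (27.50 − 8.3/1) / 2 = 9.60 mm/h.

φ ≈ 9.60 mm/h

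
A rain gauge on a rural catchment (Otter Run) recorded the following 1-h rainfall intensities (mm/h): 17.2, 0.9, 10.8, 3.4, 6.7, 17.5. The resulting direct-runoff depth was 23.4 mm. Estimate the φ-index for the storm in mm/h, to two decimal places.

Only the 3 blocks with intensity above φ contribute runoff: 17.2, 10.8, 17.5 mm/h.
Σ(I−φ)·Δt = d  ⇒  (17.2+10.8+17.5 − 3φ)·1 = 23.4
φ = (45.50 − 23.4/1) / 3 = 7.37 mm/h.

φ ≈ 7.37 mm/h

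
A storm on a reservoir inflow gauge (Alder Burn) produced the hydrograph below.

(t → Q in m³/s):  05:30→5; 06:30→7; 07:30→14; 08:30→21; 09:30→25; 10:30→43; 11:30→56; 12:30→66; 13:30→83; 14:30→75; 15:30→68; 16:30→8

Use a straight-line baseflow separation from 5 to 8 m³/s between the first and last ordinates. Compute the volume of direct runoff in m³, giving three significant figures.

V ≈ 1.41 × 10^6 m³

Direct-runoff ordinates (Q − Q_b): 0.00, 1.73, 8.45, 15.18, 18.91, 36.64, 49.36, 59.09, 75.82, 67.55, 60.27, 0.00 m³/s.
ΣQ_DR = 393.0 m³/s.
With Δt = 1 h = 3600 s, V = ΣQ_DR · Δt = 393.0 × 3600 = 1.41 × 10^6 m³.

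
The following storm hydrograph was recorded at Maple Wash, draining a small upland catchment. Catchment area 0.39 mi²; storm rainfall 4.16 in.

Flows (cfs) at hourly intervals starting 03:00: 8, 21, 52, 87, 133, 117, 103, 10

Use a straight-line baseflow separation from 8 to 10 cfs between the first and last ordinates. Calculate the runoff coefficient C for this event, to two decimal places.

ΣQ_DR = 459.0 cfs; V = ΣQ_DR·Δt = 1.652 × 10^6 ft³.
Runoff depth d = V / A = 1.824 in.
C = d / P = 1.824 / 4.16 = 0.44.

C ≈ 0.44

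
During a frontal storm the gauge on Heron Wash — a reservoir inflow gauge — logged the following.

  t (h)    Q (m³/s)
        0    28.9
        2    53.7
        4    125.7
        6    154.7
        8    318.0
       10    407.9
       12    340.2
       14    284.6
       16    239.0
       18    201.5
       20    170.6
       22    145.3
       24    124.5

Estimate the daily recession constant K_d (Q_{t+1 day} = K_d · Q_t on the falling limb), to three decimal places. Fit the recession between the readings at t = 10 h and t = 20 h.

Between t = 10 h and t = 20 h the flow falls from 407.9 to 170.6 m³/s over 5×2 h = 10 h.
Per-interval ratio K = (170.6/407.9)^(1/5) = 0.8400; K_d = K^(24/2) = 0.123.

K_d ≈ 0.123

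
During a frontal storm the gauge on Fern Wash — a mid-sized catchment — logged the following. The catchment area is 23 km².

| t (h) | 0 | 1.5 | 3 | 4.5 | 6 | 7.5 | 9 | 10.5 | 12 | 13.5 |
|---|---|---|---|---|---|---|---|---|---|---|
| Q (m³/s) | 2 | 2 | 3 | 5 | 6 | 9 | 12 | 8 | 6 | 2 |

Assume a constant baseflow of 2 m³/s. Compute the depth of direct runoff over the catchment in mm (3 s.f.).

d ≈ 8.22 mm

Direct runoff: 0.0, 0.0, 1.0, 3.0, 4.0, 7.0, 10.0, 6.0, 4.0, 0.0 m³/s; ΣQ_DR = 35.00 m³/s.
V = ΣQ_DR · Δt = 35.00 × 5400 s = 1.890 × 10^5 m³.
Over A = 23 km², depth = V / A = 8.22 mm.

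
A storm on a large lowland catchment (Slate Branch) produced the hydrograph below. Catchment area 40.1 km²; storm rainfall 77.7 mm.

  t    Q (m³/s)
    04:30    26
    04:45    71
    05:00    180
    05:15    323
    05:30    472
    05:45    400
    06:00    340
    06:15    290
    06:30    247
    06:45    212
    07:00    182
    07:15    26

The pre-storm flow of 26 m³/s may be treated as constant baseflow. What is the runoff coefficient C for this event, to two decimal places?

ΣQ_DR = 2457 m³/s; V = ΣQ_DR·Δt = 2.211 × 10^6 m³.
Runoff depth d = V / A = 55.14 mm.
C = d / P = 55.14 / 77.7 = 0.71.

C ≈ 0.71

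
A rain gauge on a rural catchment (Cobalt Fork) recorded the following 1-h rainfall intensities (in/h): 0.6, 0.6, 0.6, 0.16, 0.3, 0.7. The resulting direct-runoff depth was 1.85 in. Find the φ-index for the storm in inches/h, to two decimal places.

Only the 5 blocks with intensity above φ contribute runoff: 0.6, 0.6, 0.6, 0.3, 0.7 in/h.
Σ(I−φ)·Δt = d  ⇒  (0.6+0.6+0.6+0.3+0.7 − 5φ)·1 = 1.85
φ = (2.800 − 1.85/1) / 5 = 0.19 in/h.

φ ≈ 0.19 in/h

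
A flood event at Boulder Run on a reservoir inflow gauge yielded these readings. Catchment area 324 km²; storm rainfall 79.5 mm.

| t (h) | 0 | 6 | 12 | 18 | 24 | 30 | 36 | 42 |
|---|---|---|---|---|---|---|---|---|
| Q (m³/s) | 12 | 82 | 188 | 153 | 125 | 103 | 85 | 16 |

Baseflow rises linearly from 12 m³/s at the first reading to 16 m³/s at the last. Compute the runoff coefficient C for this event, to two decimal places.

ΣQ_DR = 652.0 m³/s; V = ΣQ_DR·Δt = 1.408 × 10^7 m³.
Runoff depth d = V / A = 43.47 mm.
C = d / P = 43.47 / 79.5 = 0.55.

C ≈ 0.55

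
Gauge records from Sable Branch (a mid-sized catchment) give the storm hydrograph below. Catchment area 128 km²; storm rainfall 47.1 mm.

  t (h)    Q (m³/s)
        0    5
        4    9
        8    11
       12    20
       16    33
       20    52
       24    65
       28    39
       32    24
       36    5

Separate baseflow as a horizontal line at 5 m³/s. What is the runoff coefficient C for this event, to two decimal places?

ΣQ_DR = 213.0 m³/s; V = ΣQ_DR·Δt = 3.067 × 10^6 m³.
Runoff depth d = V / A = 23.96 mm.
C = d / P = 23.96 / 47.1 = 0.51.

C ≈ 0.51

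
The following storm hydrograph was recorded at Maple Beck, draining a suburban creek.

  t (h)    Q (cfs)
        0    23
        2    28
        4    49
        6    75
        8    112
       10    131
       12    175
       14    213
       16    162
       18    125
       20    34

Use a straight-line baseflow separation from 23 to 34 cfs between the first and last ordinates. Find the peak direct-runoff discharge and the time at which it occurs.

Q_p = 182.30 cfs at t = 14 h

Subtracting baseflow gives direct-runoff ordinates: 0.00, 3.90, 23.80, 48.70, 84.60, 102.50, 145.40, 182.30, 130.20, 92.10, 0.00 cfs.
The maximum is 182.30 cfs, occurring at the reading for t = 14 h.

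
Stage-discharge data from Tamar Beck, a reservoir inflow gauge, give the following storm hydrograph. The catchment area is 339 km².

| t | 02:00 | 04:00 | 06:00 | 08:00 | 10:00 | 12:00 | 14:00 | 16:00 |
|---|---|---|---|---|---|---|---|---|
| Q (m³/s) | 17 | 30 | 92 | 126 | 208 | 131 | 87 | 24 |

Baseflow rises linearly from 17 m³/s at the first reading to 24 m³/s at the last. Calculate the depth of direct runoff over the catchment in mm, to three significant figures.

d ≈ 11.7 mm

Direct runoff: 0.00, 12.00, 73.00, 106.00, 187.00, 109.00, 64.00, 0.00 m³/s; ΣQ_DR = 551.0 m³/s.
V = ΣQ_DR · Δt = 551.0 × 7200 s = 3.967 × 10^6 m³.
Over A = 339 km², depth = V / A = 11.7 mm.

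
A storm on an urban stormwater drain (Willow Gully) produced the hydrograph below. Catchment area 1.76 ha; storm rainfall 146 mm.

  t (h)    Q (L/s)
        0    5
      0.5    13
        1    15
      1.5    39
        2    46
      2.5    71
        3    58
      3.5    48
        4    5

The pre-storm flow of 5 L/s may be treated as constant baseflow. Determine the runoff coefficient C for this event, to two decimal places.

C ≈ 0.18

ΣQ_DR = 255.0 L/s; V = ΣQ_DR·Δt = 4.590 × 10^5 L.
Runoff depth d = V / A = 26.08 mm.
C = d / P = 26.08 / 146 = 0.18.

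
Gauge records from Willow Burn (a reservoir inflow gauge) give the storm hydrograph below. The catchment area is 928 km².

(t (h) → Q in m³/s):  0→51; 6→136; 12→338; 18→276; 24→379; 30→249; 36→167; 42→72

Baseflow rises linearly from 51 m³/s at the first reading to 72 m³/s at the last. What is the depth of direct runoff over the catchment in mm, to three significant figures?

Direct runoff: 0.00, 82.00, 281.00, 216.00, 316.00, 183.00, 98.00, 0.00 m³/s; ΣQ_DR = 1176 m³/s.
V = ΣQ_DR · Δt = 1176 × 21600 s = 2.540 × 10^7 m³.
Over A = 928 km², depth = V / A = 27.4 mm.

d ≈ 27.4 mm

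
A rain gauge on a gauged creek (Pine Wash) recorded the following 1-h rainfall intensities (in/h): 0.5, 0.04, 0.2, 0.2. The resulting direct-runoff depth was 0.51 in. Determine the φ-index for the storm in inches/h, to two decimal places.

φ ≈ 0.13 in/h

Only the 3 blocks with intensity above φ contribute runoff: 0.5, 0.2, 0.2 in/h.
Σ(I−φ)·Δt = d  ⇒  (0.5+0.2+0.2 − 3φ)·1 = 0.51
φ = (0.9000 − 0.51/1) / 3 = 0.13 in/h.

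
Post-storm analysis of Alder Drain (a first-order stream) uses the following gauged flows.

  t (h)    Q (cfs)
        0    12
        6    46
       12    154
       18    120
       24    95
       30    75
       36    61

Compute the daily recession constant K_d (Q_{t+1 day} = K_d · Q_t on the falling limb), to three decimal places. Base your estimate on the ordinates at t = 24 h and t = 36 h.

Between t = 24 h and t = 36 h the flow falls from 95 to 61 cfs over 2×6 h = 12 h.
Per-interval ratio K = (61/95)^(1/2) = 0.8013; K_d = K^(24/6) = 0.412.

K_d ≈ 0.412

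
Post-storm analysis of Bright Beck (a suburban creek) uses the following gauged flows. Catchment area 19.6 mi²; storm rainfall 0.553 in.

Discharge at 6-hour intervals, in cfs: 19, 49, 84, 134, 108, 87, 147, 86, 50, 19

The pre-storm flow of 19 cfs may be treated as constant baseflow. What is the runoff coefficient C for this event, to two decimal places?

C ≈ 0.51

ΣQ_DR = 593.0 cfs; V = ΣQ_DR·Δt = 1.281 × 10^7 ft³.
Runoff depth d = V / A = 0.2813 in.
C = d / P = 0.2813 / 0.553 = 0.51.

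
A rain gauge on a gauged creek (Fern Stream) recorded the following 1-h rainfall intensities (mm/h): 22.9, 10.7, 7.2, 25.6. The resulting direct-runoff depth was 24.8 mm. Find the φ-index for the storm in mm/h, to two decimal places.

φ ≈ 11.85 mm/h

Only the 2 blocks with intensity above φ contribute runoff: 22.9, 25.6 mm/h.
Σ(I−φ)·Δt = d  ⇒  (22.9+25.6 − 2φ)·1 = 24.8
φ = (48.50 − 24.8/1) / 2 = 11.85 mm/h.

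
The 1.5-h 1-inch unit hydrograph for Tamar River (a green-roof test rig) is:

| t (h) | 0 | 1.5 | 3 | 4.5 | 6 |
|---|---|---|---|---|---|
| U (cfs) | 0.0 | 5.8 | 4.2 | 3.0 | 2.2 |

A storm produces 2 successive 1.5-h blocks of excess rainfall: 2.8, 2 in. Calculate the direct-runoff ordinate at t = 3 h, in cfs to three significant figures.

Q ≈ 23.4 cfs

By discrete convolution, Q_j = Σ (P_i / 1 in) · U_{j−i}.
At t = 3 h (j=2): Q = (2.8/1)·4.2 + (2/1)·5.8 = 23.4 cfs.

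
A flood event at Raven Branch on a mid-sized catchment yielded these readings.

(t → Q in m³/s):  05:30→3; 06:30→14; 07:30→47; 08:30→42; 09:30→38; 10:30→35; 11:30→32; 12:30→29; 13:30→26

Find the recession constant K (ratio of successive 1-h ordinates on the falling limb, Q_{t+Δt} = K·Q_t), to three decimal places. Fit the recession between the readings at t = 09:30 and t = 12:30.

Using the recession-limb readings at t = 09:30 and t = 12:30: Q falls from 38 to 29 m³/s over 3 intervals.
K = (Q₂/Q₁)^(1/3) = (29/38)^(1/3) = 0.914.

K ≈ 0.914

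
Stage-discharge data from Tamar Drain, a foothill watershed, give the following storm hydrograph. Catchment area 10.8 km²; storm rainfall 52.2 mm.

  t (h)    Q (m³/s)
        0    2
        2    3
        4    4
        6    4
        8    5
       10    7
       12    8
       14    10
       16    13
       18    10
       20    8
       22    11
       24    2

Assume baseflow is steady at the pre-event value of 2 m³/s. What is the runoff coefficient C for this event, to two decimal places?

C ≈ 0.78

ΣQ_DR = 61.00 m³/s; V = ΣQ_DR·Δt = 4.392 × 10^5 m³.
Runoff depth d = V / A = 40.67 mm.
C = d / P = 40.67 / 52.2 = 0.78.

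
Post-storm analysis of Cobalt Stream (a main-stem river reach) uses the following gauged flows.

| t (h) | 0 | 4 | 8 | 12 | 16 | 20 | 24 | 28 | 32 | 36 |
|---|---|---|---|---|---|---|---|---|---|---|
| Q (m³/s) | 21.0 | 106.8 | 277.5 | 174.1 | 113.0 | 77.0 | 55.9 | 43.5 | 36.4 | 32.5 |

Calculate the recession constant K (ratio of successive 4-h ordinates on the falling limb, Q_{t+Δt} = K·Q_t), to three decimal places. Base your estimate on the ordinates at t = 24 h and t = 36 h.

Using the recession-limb readings at t = 24 h and t = 36 h: Q falls from 55.9 to 32.5 m³/s over 3 intervals.
K = (Q₂/Q₁)^(1/3) = (32.5/55.9)^(1/3) = 0.835.

K ≈ 0.835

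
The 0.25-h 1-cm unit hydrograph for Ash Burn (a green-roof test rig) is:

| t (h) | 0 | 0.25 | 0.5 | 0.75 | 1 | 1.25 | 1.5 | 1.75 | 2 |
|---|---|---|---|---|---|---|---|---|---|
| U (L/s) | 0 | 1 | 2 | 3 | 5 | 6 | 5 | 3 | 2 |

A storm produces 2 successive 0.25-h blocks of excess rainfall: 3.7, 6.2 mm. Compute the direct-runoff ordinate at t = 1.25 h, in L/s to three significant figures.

By discrete convolution, Q_j = Σ (P_i / 10 mm) · U_{j−i}.
At t = 1.25 h (j=5): Q = (3.7/10)·6 + (6.2/10)·5 = 5.32 L/s.

Q ≈ 5.32 L/s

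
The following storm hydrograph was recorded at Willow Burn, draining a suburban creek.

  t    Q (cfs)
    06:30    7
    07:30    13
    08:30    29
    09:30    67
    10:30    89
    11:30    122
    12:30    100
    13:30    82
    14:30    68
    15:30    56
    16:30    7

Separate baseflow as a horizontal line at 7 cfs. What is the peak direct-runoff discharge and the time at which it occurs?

Q_p = 115.0 cfs at t = 11:30

Subtracting baseflow gives direct-runoff ordinates: 0.0, 6.0, 22.0, 60.0, 82.0, 115.0, 93.0, 75.0, 61.0, 49.0, 0.0 cfs.
The maximum is 115.0 cfs, occurring at the reading for t = 11:30.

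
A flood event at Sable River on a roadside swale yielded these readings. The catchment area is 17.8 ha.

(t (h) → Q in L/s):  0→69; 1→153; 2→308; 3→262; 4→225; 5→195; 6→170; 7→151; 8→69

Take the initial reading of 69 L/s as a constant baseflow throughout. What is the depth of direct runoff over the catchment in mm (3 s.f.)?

Direct runoff: 0.0, 84.0, 239.0, 193.0, 156.0, 126.0, 101.0, 82.0, 0.0 L/s; ΣQ_DR = 981.0 L/s.
V = ΣQ_DR · Δt = 981.0 × 3600 s = 3.532 × 10^6 L.
Over A = 17.8 ha, depth = V / A = 19.8 mm.

d ≈ 19.8 mm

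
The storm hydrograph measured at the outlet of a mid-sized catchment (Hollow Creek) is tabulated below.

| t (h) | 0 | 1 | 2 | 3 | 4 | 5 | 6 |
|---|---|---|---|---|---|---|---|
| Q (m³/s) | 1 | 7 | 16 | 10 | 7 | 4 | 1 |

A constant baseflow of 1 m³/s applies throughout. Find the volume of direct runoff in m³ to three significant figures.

V ≈ 1.40 × 10^5 m³

Direct-runoff ordinates (Q − Q_b): 0.0, 6.0, 15.0, 9.0, 6.0, 3.0, 0.0 m³/s.
ΣQ_DR = 39.00 m³/s.
With Δt = 1 h = 3600 s, V = ΣQ_DR · Δt = 39.00 × 3600 = 1.40 × 10^5 m³.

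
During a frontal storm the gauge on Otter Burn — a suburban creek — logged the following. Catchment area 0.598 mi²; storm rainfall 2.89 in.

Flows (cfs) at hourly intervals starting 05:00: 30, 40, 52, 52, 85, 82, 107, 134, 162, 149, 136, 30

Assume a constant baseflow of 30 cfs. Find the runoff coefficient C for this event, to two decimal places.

ΣQ_DR = 699.0 cfs; V = ΣQ_DR·Δt = 2.516 × 10^6 ft³.
Runoff depth d = V / A = 1.811 in.
C = d / P = 1.811 / 2.89 = 0.63.

C ≈ 0.63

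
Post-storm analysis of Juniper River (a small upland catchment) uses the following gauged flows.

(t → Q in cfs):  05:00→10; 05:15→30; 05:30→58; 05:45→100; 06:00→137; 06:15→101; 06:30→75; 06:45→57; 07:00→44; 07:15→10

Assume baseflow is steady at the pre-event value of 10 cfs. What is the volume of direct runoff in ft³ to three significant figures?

Direct-runoff ordinates (Q − Q_b): 0.0, 20.0, 48.0, 90.0, 127.0, 91.0, 65.0, 47.0, 34.0, 0.0 cfs.
ΣQ_DR = 522.0 cfs.
With Δt = 0.25 h = 900 s, V = ΣQ_DR · Δt = 522.0 × 900 = 4.70 × 10^5 ft³.

V ≈ 4.70 × 10^5 ft³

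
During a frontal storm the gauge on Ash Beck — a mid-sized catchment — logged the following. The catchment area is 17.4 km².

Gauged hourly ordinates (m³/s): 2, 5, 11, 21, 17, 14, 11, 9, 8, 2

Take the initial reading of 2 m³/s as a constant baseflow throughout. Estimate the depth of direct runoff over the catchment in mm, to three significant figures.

Direct runoff: 0.0, 3.0, 9.0, 19.0, 15.0, 12.0, 9.0, 7.0, 6.0, 0.0 m³/s; ΣQ_DR = 80.00 m³/s.
V = ΣQ_DR · Δt = 80.00 × 3600 s = 2.880 × 10^5 m³.
Over A = 17.4 km², depth = V / A = 16.6 mm.

d ≈ 16.6 mm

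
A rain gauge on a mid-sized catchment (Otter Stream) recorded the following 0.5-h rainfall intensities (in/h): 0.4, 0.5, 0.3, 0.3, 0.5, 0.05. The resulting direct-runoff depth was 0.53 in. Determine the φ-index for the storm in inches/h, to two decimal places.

Only the 5 blocks with intensity above φ contribute runoff: 0.4, 0.5, 0.3, 0.3, 0.5 in/h.
Σ(I−φ)·Δt = d  ⇒  (0.4+0.5+0.3+0.3+0.5 − 5φ)·0.5 = 0.53
φ = (2.000 − 0.53/0.5) / 5 = 0.19 in/h.

φ ≈ 0.19 in/h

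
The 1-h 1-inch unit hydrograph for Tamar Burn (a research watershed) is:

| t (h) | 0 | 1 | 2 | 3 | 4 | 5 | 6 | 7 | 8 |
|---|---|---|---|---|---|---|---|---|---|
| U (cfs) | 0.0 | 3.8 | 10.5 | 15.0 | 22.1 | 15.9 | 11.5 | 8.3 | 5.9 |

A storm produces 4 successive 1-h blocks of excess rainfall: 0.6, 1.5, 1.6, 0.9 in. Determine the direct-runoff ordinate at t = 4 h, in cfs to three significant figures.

Q ≈ 56.0 cfs

By discrete convolution, Q_j = Σ (P_i / 1 in) · U_{j−i}.
At t = 4 h (j=4): Q = (0.6/1)·22.1 + (1.5/1)·15.0 + (1.6/1)·10.5 + (0.9/1)·3.8 = 56.0 cfs.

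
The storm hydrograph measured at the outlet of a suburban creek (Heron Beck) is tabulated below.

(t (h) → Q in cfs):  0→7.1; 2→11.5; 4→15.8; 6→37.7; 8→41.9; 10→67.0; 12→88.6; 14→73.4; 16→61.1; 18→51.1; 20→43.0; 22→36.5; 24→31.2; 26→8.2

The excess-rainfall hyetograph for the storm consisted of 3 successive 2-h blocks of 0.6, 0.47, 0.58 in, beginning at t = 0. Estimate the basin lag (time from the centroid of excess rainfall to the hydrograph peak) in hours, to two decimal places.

t_L ≈ 9.02 h

Centroid of excess rainfall: t_c = Σ P_i·t̄_i / ΣP_i = 2.9758 h (block centres at 1, 3, 5 h).
Hydrograph peak occurs at t = 12 h, so basin lag t_L = 12 − 2.9758 = 9.02 h.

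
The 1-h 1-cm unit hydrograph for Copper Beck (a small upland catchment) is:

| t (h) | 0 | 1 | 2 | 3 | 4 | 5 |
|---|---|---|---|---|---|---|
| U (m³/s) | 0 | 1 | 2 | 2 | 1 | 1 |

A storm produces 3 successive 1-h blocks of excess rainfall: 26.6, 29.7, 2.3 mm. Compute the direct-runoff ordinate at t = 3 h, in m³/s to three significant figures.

Q ≈ 11.5 m³/s

By discrete convolution, Q_j = Σ (P_i / 10 mm) · U_{j−i}.
At t = 3 h (j=3): Q = (26.6/10)·2 + (29.7/10)·2 + (2.3/10)·1 = 11.5 m³/s.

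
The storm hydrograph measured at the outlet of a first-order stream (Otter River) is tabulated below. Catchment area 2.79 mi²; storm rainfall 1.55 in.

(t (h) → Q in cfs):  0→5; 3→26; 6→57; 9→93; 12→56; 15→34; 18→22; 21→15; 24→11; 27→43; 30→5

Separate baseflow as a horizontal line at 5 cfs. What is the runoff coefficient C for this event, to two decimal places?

C ≈ 0.34

ΣQ_DR = 312.0 cfs; V = ΣQ_DR·Δt = 3.370 × 10^6 ft³.
Runoff depth d = V / A = 0.5199 in.
C = d / P = 0.5199 / 1.55 = 0.34.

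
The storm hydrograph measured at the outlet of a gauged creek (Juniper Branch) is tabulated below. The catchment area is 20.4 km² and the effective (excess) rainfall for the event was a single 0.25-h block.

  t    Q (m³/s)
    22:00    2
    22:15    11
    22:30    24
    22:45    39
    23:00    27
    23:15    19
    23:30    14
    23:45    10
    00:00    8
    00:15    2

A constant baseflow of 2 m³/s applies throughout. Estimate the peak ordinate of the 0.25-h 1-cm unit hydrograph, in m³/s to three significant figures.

U_p ≈ 61.7 m³/s

Direct runoff: 0.0, 9.0, 22.0, 37.0, 25.0, 17.0, 12.0, 8.0, 6.0, 0.0 m³/s; ΣQ_DR = 136.0 m³/s, peak = 37.0 m³/s.
Runoff depth d = ΣQ_DR·Δt / A = 136.0 × 900 / (20.4 km²) = 6.000 mm.
The 1-cm UH is the DRH scaled by (10 mm)/d, so U_p = 37.0 × 10/6.000 = 61.7 m³/s.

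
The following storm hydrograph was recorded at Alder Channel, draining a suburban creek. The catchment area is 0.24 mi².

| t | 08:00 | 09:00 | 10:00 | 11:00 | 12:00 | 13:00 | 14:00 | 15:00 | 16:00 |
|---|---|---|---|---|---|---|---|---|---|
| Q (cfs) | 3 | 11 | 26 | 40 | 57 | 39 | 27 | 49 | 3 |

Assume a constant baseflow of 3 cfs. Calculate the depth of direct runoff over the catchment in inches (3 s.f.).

Direct runoff: 0.0, 8.0, 23.0, 37.0, 54.0, 36.0, 24.0, 46.0, 0.0 cfs; ΣQ_DR = 228.0 cfs.
V = ΣQ_DR · Δt = 228.0 × 3600 s = 8.208 × 10^5 ft³.
Over A = 0.24 mi², depth = V / A = 1.47 in.

d ≈ 1.47 in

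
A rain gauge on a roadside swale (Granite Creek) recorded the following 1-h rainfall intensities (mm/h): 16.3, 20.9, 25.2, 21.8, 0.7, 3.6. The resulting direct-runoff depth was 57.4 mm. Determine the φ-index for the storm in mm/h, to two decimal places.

φ ≈ 6.70 mm/h

Only the 4 blocks with intensity above φ contribute runoff: 16.3, 20.9, 25.2, 21.8 mm/h.
Σ(I−φ)·Δt = d  ⇒  (16.3+20.9+25.2+21.8 − 4φ)·1 = 57.4
φ = (84.20 − 57.4/1) / 4 = 6.70 mm/h.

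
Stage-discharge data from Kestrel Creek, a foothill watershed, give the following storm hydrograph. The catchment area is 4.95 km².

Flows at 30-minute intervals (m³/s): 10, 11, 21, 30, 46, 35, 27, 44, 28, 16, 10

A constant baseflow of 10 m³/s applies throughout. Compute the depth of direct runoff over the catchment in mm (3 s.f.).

d ≈ 61.1 mm

Direct runoff: 0.0, 1.0, 11.0, 20.0, 36.0, 25.0, 17.0, 34.0, 18.0, 6.0, 0.0 m³/s; ΣQ_DR = 168.0 m³/s.
V = ΣQ_DR · Δt = 168.0 × 1800 s = 3.024 × 10^5 m³.
Over A = 4.95 km², depth = V / A = 61.1 mm.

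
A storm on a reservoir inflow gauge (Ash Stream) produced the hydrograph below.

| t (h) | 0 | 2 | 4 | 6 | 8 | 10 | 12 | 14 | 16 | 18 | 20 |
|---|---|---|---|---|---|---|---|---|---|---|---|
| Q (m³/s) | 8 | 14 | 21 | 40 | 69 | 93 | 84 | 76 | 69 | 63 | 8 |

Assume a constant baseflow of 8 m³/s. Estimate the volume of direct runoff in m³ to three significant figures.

V ≈ 3.29 × 10^6 m³

Direct-runoff ordinates (Q − Q_b): 0.0, 6.0, 13.0, 32.0, 61.0, 85.0, 76.0, 68.0, 61.0, 55.0, 0.0 m³/s.
ΣQ_DR = 457.0 m³/s.
With Δt = 2 h = 7200 s, V = ΣQ_DR · Δt = 457.0 × 7200 = 3.29 × 10^6 m³.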